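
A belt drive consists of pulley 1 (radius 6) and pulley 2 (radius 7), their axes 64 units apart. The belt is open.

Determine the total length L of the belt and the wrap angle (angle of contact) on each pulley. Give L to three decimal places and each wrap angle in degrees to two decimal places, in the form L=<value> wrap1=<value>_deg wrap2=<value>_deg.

open belt: β = asin((r2−r1)/C) = asin(1/64) = 0.8953°
wrap1 = π − 2β = 178.2094°
wrap2 = π + 2β = 181.7906°
tangent length = C·cosβ = 63.9922
L = r1·wrap1 + r2·wrap2 + 2·C·cosβ = 6·3.1103 + 7·3.1728 + 2·63.9922 = 168.8563

L=168.856 wrap1=178.21_deg wrap2=181.79_deg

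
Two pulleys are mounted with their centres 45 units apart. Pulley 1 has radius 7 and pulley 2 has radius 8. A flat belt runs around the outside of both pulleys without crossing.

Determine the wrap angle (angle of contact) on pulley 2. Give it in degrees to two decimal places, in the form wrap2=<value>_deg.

open belt: β = asin((r2−r1)/C) = asin(1/45) = 1.2733°
wrap1 = π − 2β = 177.4533°
wrap2 = π + 2β = 182.5467°

wrap2=182.55_deg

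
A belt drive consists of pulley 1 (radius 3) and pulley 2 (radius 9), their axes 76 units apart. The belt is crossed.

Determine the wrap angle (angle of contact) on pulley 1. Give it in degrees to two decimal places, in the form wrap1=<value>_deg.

crossed belt: β = asin((r1+r2)/C) = asin(12/76) = 9.0847°
wrap1 = wrap2 = π + 2β = 198.1694°

wrap1=198.17_deg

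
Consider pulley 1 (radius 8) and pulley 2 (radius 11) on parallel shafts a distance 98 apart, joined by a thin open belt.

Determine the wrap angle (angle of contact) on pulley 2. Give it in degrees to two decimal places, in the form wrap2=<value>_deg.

open belt: β = asin((r2−r1)/C) = asin(3/98) = 1.7542°
wrap1 = π − 2β = 176.4915°
wrap2 = π + 2β = 183.5085°

wrap2=183.51_deg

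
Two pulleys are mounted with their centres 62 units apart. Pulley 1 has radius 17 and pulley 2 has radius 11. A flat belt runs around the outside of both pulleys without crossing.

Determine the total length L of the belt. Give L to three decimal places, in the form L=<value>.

L=212.546

open belt: β = asin((r2−r1)/C) = asin(-6/62) = -5.5534°
wrap1 = π − 2β = 191.1069°
wrap2 = π + 2β = 168.8931°
tangent length = C·cosβ = 61.7090
L = r1·wrap1 + r2·wrap2 + 2·C·cosβ = 17·3.3354 + 11·2.9477 + 2·61.7090 = 212.5457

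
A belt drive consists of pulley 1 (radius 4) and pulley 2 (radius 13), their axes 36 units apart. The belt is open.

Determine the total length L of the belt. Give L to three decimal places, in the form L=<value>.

L=127.669

open belt: β = asin((r2−r1)/C) = asin(9/36) = 14.4775°
wrap1 = π − 2β = 151.0450°
wrap2 = π + 2β = 208.9550°
tangent length = C·cosβ = 34.8569
L = r1·wrap1 + r2·wrap2 + 2·C·cosβ = 4·2.6362 + 13·3.6470 + 2·34.8569 = 127.6690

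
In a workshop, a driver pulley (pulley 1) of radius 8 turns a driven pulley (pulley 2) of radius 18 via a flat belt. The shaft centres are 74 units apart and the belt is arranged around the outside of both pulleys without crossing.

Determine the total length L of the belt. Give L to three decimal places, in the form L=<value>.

L=231.035

open belt: β = asin((r2−r1)/C) = asin(10/74) = 7.7664°
wrap1 = π − 2β = 164.4671°
wrap2 = π + 2β = 195.5329°
tangent length = C·cosβ = 73.3212
L = r1·wrap1 + r2·wrap2 + 2·C·cosβ = 8·2.8705 + 18·3.4127 + 2·73.3212 = 231.0348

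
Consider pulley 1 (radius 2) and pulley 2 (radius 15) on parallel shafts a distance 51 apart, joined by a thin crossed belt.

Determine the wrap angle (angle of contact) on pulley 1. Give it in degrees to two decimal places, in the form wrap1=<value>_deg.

crossed belt: β = asin((r1+r2)/C) = asin(17/51) = 19.4712°
wrap1 = wrap2 = π + 2β = 218.9424°

wrap1=218.94_deg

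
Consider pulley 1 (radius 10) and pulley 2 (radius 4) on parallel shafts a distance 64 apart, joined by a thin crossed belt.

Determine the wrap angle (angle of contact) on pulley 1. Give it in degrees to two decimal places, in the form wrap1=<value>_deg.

wrap1=205.27_deg

crossed belt: β = asin((r1+r2)/C) = asin(14/64) = 12.6356°
wrap1 = wrap2 = π + 2β = 205.2713°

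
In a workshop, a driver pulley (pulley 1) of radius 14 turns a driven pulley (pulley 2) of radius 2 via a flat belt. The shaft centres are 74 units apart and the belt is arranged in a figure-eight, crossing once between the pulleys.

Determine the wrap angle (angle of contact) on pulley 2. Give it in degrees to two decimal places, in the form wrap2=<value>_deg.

crossed belt: β = asin((r1+r2)/C) = asin(16/74) = 12.4869°
wrap1 = wrap2 = π + 2β = 204.9738°

wrap2=204.97_deg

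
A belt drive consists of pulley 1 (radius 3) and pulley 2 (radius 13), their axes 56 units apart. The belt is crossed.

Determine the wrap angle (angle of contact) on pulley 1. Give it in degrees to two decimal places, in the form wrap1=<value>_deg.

crossed belt: β = asin((r1+r2)/C) = asin(16/56) = 16.6015°
wrap1 = wrap2 = π + 2β = 213.2031°

wrap1=213.20_deg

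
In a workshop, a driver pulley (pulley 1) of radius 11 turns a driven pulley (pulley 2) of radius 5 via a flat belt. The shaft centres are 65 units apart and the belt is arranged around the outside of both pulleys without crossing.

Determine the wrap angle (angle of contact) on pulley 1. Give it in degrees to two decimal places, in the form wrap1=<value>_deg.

wrap1=190.59_deg

open belt: β = asin((r2−r1)/C) = asin(-6/65) = -5.2964°
wrap1 = π − 2β = 190.5928°
wrap2 = π + 2β = 169.4072°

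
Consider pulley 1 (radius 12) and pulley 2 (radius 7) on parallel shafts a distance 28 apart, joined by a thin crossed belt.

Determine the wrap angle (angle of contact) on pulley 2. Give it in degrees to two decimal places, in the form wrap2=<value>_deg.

wrap2=265.46_deg

crossed belt: β = asin((r1+r2)/C) = asin(19/28) = 42.7321°
wrap1 = wrap2 = π + 2β = 265.4642°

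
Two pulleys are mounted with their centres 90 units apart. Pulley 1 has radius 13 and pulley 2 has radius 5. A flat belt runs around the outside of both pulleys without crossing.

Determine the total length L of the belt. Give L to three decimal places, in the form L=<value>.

open belt: β = asin((r2−r1)/C) = asin(-8/90) = -5.0997°
wrap1 = π − 2β = 190.1994°
wrap2 = π + 2β = 169.8006°
tangent length = C·cosβ = 89.6437
L = r1·wrap1 + r2·wrap2 + 2·C·cosβ = 13·3.3196 + 5·2.9636 + 2·89.6437 = 237.2602

L=237.260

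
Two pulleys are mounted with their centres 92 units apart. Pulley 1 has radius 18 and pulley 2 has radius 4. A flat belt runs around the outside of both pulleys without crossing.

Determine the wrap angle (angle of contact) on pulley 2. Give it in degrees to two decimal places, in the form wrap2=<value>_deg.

wrap2=162.49_deg

open belt: β = asin((r2−r1)/C) = asin(-14/92) = -8.7529°
wrap1 = π − 2β = 197.5059°
wrap2 = π + 2β = 162.4941°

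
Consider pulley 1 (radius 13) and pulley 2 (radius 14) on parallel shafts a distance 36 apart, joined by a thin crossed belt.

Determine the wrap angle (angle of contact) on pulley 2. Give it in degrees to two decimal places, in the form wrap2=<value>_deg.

wrap2=277.18_deg

crossed belt: β = asin((r1+r2)/C) = asin(27/36) = 48.5904°
wrap1 = wrap2 = π + 2β = 277.1808°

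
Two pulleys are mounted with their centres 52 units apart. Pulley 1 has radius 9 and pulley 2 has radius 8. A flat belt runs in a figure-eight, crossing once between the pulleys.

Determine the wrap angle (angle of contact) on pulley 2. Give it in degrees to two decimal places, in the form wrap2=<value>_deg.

crossed belt: β = asin((r1+r2)/C) = asin(17/52) = 19.0821°
wrap1 = wrap2 = π + 2β = 218.1642°

wrap2=218.16_deg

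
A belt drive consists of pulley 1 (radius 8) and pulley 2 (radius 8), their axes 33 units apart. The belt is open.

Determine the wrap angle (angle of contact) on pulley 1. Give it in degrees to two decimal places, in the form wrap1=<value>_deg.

wrap1=180.00_deg

open belt: β = asin((r2−r1)/C) = asin(0/33) = 0.0000°
wrap1 = π − 2β = 180.0000°
wrap2 = π + 2β = 180.0000°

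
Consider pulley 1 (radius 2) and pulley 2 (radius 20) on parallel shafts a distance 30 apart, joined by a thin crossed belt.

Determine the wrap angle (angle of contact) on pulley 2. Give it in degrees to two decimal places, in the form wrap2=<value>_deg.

wrap2=274.33_deg

crossed belt: β = asin((r1+r2)/C) = asin(22/30) = 47.1666°
wrap1 = wrap2 = π + 2β = 274.3331°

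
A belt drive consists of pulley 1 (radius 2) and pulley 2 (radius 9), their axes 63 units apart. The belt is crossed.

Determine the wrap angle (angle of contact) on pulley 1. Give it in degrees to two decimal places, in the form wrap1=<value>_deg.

wrap1=200.11_deg

crossed belt: β = asin((r1+r2)/C) = asin(11/63) = 10.0556°
wrap1 = wrap2 = π + 2β = 200.1111°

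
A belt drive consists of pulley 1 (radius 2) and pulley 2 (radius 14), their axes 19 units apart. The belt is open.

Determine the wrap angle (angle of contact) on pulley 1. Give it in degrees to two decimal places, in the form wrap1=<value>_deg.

open belt: β = asin((r2−r1)/C) = asin(12/19) = 39.1667°
wrap1 = π − 2β = 101.6666°
wrap2 = π + 2β = 258.3334°

wrap1=101.67_deg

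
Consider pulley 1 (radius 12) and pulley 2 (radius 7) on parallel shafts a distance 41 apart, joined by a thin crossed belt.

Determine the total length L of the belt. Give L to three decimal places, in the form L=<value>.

L=150.664

crossed belt: β = asin((r1+r2)/C) = asin(19/41) = 27.6077°
wrap1 = wrap2 = π + 2β = 235.2153°
tangent length = C·cosβ = 36.3318
L = (r1+r2)·wrap + 2·C·cosβ = 19·4.1053 + 2·36.3318 = 150.6640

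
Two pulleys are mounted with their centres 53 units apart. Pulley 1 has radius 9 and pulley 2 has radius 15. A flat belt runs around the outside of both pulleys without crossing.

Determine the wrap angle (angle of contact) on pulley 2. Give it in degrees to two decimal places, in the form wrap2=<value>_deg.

open belt: β = asin((r2−r1)/C) = asin(6/53) = 6.5002°
wrap1 = π − 2β = 166.9995°
wrap2 = π + 2β = 193.0005°

wrap2=193.00_deg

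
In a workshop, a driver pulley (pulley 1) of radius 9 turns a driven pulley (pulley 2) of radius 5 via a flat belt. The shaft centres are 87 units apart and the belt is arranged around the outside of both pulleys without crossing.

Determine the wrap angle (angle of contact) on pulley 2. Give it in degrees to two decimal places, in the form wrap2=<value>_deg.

wrap2=174.73_deg

open belt: β = asin((r2−r1)/C) = asin(-4/87) = -2.6352°
wrap1 = π − 2β = 185.2704°
wrap2 = π + 2β = 174.7296°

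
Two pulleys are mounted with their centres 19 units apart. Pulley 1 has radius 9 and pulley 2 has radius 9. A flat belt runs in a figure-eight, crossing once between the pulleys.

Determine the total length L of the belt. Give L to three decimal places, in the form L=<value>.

L=113.531

crossed belt: β = asin((r1+r2)/C) = asin(18/19) = 71.3283°
wrap1 = wrap2 = π + 2β = 322.6566°
tangent length = C·cosβ = 6.0828
L = (r1+r2)·wrap + 2·C·cosβ = 18·5.6314 + 2·6.0828 = 113.5311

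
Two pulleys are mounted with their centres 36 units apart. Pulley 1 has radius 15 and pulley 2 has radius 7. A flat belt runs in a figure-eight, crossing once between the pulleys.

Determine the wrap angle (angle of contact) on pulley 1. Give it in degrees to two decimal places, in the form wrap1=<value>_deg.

crossed belt: β = asin((r1+r2)/C) = asin(22/36) = 37.6699°
wrap1 = wrap2 = π + 2β = 255.3398°

wrap1=255.34_deg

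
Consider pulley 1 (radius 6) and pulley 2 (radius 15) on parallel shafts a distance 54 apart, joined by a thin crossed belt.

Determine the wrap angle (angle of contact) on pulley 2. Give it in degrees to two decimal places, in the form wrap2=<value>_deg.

wrap2=225.77_deg

crossed belt: β = asin((r1+r2)/C) = asin(21/54) = 22.8854°
wrap1 = wrap2 = π + 2β = 225.7708°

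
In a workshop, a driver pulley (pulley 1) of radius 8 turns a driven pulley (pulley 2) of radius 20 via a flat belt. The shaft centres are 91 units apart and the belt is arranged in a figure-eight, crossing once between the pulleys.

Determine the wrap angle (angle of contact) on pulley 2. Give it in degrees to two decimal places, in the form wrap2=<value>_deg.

crossed belt: β = asin((r1+r2)/C) = asin(28/91) = 17.9202°
wrap1 = wrap2 = π + 2β = 215.8404°

wrap2=215.84_deg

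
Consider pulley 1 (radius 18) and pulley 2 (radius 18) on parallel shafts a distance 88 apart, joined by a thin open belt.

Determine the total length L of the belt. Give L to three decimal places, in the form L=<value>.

L=289.097

open belt: β = asin((r2−r1)/C) = asin(0/88) = 0.0000°
wrap1 = π − 2β = 180.0000°
wrap2 = π + 2β = 180.0000°
tangent length = C·cosβ = 88.0000
L = r1·wrap1 + r2·wrap2 + 2·C·cosβ = 18·3.1416 + 18·3.1416 + 2·88.0000 = 289.0973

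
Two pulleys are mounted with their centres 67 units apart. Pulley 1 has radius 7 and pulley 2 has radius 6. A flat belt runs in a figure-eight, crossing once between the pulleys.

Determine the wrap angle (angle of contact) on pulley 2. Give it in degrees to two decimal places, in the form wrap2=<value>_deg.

crossed belt: β = asin((r1+r2)/C) = asin(13/67) = 11.1881°
wrap1 = wrap2 = π + 2β = 202.3761°

wrap2=202.38_deg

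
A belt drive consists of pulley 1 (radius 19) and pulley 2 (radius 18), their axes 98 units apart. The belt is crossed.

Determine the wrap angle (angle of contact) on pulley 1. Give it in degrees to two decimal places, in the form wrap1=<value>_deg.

crossed belt: β = asin((r1+r2)/C) = asin(37/98) = 22.1821°
wrap1 = wrap2 = π + 2β = 224.3641°

wrap1=224.36_deg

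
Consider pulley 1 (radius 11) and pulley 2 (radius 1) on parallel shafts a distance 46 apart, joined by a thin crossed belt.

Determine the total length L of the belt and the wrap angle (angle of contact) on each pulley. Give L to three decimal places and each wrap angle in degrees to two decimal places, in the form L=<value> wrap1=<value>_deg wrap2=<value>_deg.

L=132.848 wrap1=210.24_deg wrap2=210.24_deg

crossed belt: β = asin((r1+r2)/C) = asin(12/46) = 15.1217°
wrap1 = wrap2 = π + 2β = 210.2433°
tangent length = C·cosβ = 44.4072
L = (r1+r2)·wrap + 2·C·cosβ = 12·3.6694 + 2·44.4072 = 132.8477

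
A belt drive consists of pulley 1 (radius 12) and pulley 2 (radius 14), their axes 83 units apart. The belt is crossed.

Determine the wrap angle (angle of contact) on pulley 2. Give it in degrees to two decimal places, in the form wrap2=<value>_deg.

wrap2=216.51_deg

crossed belt: β = asin((r1+r2)/C) = asin(26/83) = 18.2554°
wrap1 = wrap2 = π + 2β = 216.5108°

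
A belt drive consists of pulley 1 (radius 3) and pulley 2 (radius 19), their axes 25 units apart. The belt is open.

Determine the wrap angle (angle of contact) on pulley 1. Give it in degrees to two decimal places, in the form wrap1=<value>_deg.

open belt: β = asin((r2−r1)/C) = asin(16/25) = 39.7918°
wrap1 = π − 2β = 100.4164°
wrap2 = π + 2β = 259.5836°

wrap1=100.42_deg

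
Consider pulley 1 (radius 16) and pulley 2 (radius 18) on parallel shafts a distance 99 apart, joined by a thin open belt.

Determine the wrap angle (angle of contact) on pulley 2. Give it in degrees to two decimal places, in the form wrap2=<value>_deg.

open belt: β = asin((r2−r1)/C) = asin(2/99) = 1.1576°
wrap1 = π − 2β = 177.6849°
wrap2 = π + 2β = 182.3151°

wrap2=182.32_deg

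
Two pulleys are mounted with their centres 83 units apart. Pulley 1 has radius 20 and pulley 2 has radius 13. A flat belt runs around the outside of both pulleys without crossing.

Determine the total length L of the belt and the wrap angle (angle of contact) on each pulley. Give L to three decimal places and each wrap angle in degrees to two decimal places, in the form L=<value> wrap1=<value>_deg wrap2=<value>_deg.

L=270.263 wrap1=189.68_deg wrap2=170.32_deg

open belt: β = asin((r2−r1)/C) = asin(-7/83) = -4.8379°
wrap1 = π − 2β = 189.6758°
wrap2 = π + 2β = 170.3242°
tangent length = C·cosβ = 82.7043
L = r1·wrap1 + r2·wrap2 + 2·C·cosβ = 20·3.3105 + 13·2.9727 + 2·82.7043 = 270.2633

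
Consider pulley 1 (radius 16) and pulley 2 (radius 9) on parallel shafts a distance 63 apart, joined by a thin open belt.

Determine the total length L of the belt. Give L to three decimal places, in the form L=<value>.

open belt: β = asin((r2−r1)/C) = asin(-7/63) = -6.3794°
wrap1 = π − 2β = 192.7587°
wrap2 = π + 2β = 167.2413°
tangent length = C·cosβ = 62.6099
L = r1·wrap1 + r2·wrap2 + 2·C·cosβ = 16·3.3643 + 9·2.9189 + 2·62.6099 = 205.3184

L=205.318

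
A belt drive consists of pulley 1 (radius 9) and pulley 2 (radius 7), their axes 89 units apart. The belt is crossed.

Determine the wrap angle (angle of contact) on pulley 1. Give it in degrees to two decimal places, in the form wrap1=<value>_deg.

crossed belt: β = asin((r1+r2)/C) = asin(16/89) = 10.3567°
wrap1 = wrap2 = π + 2β = 200.7133°

wrap1=200.71_deg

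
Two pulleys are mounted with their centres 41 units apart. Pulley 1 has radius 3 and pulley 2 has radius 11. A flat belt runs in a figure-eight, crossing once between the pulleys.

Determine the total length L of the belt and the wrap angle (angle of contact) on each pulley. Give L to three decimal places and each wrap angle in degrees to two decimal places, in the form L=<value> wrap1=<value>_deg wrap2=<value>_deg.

crossed belt: β = asin((r1+r2)/C) = asin(14/41) = 19.9661°
wrap1 = wrap2 = π + 2β = 219.9321°
tangent length = C·cosβ = 38.5357
L = (r1+r2)·wrap + 2·C·cosβ = 14·3.8385 + 2·38.5357 = 130.8109

L=130.811 wrap1=219.93_deg wrap2=219.93_deg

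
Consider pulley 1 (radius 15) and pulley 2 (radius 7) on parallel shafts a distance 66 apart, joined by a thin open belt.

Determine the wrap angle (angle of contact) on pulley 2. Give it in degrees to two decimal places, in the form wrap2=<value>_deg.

wrap2=166.08_deg

open belt: β = asin((r2−r1)/C) = asin(-8/66) = -6.9621°
wrap1 = π − 2β = 193.9241°
wrap2 = π + 2β = 166.0759°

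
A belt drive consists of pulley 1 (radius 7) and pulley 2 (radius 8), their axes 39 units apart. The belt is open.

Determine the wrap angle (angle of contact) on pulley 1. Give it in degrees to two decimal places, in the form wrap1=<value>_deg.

wrap1=177.06_deg

open belt: β = asin((r2−r1)/C) = asin(1/39) = 1.4693°
wrap1 = π − 2β = 177.0614°
wrap2 = π + 2β = 182.9386°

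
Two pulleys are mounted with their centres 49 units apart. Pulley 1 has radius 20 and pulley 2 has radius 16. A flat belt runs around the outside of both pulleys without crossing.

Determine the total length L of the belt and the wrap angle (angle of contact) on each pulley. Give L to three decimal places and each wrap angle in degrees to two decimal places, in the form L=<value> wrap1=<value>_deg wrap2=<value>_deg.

L=211.424 wrap1=189.36_deg wrap2=170.64_deg

open belt: β = asin((r2−r1)/C) = asin(-4/49) = -4.6824°
wrap1 = π − 2β = 189.3648°
wrap2 = π + 2β = 170.6352°
tangent length = C·cosβ = 48.8365
L = r1·wrap1 + r2·wrap2 + 2·C·cosβ = 20·3.3050 + 16·2.9781 + 2·48.8365 = 211.4240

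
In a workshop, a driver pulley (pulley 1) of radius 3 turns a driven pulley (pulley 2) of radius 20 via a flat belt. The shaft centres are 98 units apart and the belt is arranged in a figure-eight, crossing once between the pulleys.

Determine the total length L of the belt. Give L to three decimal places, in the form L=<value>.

L=273.680

crossed belt: β = asin((r1+r2)/C) = asin(23/98) = 13.5736°
wrap1 = wrap2 = π + 2β = 207.1472°
tangent length = C·cosβ = 95.2628
L = (r1+r2)·wrap + 2·C·cosβ = 23·3.6154 + 2·95.2628 = 273.6798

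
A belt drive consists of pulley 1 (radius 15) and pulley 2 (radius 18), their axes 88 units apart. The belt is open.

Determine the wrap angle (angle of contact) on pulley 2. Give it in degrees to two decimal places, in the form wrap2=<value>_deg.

open belt: β = asin((r2−r1)/C) = asin(3/88) = 1.9536°
wrap1 = π − 2β = 176.0927°
wrap2 = π + 2β = 183.9073°

wrap2=183.91_deg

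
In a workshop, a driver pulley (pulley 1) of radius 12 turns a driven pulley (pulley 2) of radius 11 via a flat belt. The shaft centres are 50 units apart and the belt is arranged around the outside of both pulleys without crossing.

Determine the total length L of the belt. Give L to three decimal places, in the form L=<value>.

L=172.277

open belt: β = asin((r2−r1)/C) = asin(-1/50) = -1.1460°
wrap1 = π − 2β = 182.2920°
wrap2 = π + 2β = 177.7080°
tangent length = C·cosβ = 49.9900
L = r1·wrap1 + r2·wrap2 + 2·C·cosβ = 12·3.1816 + 11·3.1016 + 2·49.9900 = 172.2766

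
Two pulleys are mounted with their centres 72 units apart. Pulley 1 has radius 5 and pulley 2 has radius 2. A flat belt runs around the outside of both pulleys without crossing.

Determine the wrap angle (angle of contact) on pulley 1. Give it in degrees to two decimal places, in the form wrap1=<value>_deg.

wrap1=184.78_deg

open belt: β = asin((r2−r1)/C) = asin(-3/72) = -2.3880°
wrap1 = π − 2β = 184.7760°
wrap2 = π + 2β = 175.2240°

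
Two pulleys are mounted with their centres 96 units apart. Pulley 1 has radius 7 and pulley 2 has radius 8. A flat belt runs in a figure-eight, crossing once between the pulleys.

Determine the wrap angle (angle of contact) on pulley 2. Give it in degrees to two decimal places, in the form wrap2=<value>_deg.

crossed belt: β = asin((r1+r2)/C) = asin(15/96) = 8.9893°
wrap1 = wrap2 = π + 2β = 197.9786°

wrap2=197.98_deg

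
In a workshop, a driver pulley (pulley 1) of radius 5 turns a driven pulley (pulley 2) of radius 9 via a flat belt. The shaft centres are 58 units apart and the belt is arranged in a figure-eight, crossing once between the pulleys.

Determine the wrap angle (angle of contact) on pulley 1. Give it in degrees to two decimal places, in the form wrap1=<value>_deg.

crossed belt: β = asin((r1+r2)/C) = asin(14/58) = 13.9680°
wrap1 = wrap2 = π + 2β = 207.9359°

wrap1=207.94_deg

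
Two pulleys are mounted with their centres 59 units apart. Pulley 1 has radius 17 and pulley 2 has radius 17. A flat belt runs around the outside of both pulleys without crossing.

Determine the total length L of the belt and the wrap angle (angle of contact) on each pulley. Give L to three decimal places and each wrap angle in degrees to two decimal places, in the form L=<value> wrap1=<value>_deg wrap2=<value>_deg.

open belt: β = asin((r2−r1)/C) = asin(0/59) = 0.0000°
wrap1 = π − 2β = 180.0000°
wrap2 = π + 2β = 180.0000°
tangent length = C·cosβ = 59.0000
L = r1·wrap1 + r2·wrap2 + 2·C·cosβ = 17·3.1416 + 17·3.1416 + 2·59.0000 = 224.8142

L=224.814 wrap1=180.00_deg wrap2=180.00_deg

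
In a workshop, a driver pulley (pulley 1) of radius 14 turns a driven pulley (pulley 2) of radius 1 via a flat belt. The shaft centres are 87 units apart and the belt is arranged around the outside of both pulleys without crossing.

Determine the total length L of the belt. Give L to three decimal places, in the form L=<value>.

open belt: β = asin((r2−r1)/C) = asin(-13/87) = -8.5936°
wrap1 = π − 2β = 197.1872°
wrap2 = π + 2β = 162.8128°
tangent length = C·cosβ = 86.0233
L = r1·wrap1 + r2·wrap2 + 2·C·cosβ = 14·3.4416 + 1·2.8416 + 2·86.0233 = 223.0701

L=223.070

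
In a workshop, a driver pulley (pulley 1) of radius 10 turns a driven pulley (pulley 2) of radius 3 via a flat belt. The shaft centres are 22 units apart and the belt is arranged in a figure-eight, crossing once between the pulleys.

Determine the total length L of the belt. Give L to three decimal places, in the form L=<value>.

L=92.774

crossed belt: β = asin((r1+r2)/C) = asin(13/22) = 36.2215°
wrap1 = wrap2 = π + 2β = 252.4431°
tangent length = C·cosβ = 17.7482
L = (r1+r2)·wrap + 2·C·cosβ = 13·4.4060 + 2·17.7482 = 92.7740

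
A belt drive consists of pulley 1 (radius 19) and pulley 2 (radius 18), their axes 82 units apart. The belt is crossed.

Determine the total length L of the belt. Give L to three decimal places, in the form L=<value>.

crossed belt: β = asin((r1+r2)/C) = asin(37/82) = 26.8220°
wrap1 = wrap2 = π + 2β = 233.6439°
tangent length = C·cosβ = 73.1779
L = (r1+r2)·wrap + 2·C·cosβ = 37·4.0779 + 2·73.1779 = 297.2364

L=297.236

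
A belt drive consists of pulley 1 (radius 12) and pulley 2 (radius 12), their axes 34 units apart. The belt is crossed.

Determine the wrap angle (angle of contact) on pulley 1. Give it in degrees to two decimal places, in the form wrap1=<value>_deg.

crossed belt: β = asin((r1+r2)/C) = asin(24/34) = 44.9009°
wrap1 = wrap2 = π + 2β = 269.8017°

wrap1=269.80_deg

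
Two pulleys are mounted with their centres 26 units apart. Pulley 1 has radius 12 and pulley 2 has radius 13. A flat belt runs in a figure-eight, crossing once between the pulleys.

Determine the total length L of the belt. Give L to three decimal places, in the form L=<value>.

L=157.450

crossed belt: β = asin((r1+r2)/C) = asin(25/26) = 74.0576°
wrap1 = wrap2 = π + 2β = 328.1153°
tangent length = C·cosβ = 7.1414
L = (r1+r2)·wrap + 2·C·cosβ = 25·5.7267 + 2·7.1414 = 157.4501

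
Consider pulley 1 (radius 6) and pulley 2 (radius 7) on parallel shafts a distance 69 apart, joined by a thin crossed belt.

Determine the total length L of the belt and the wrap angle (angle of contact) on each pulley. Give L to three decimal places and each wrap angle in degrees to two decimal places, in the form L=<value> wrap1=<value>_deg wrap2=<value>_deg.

L=181.297 wrap1=201.72_deg wrap2=201.72_deg

crossed belt: β = asin((r1+r2)/C) = asin(13/69) = 10.8598°
wrap1 = wrap2 = π + 2β = 201.7195°
tangent length = C·cosβ = 67.7643
L = (r1+r2)·wrap + 2·C·cosβ = 13·3.5207 + 2·67.7643 = 181.2973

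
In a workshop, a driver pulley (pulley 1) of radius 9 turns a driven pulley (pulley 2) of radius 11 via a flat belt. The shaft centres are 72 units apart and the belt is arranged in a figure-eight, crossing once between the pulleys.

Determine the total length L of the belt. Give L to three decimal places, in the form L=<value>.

L=212.424

crossed belt: β = asin((r1+r2)/C) = asin(20/72) = 16.1276°
wrap1 = wrap2 = π + 2β = 212.2552°
tangent length = C·cosβ = 69.1665
L = (r1+r2)·wrap + 2·C·cosβ = 20·3.7046 + 2·69.1665 = 212.4240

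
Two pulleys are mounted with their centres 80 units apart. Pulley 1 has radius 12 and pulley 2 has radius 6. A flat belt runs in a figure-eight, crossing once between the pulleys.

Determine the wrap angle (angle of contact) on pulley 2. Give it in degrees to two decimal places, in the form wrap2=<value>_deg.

crossed belt: β = asin((r1+r2)/C) = asin(18/80) = 13.0029°
wrap1 = wrap2 = π + 2β = 206.0058°

wrap2=206.01_deg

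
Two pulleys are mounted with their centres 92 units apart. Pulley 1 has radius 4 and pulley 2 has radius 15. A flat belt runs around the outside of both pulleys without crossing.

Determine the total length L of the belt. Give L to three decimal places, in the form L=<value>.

open belt: β = asin((r2−r1)/C) = asin(11/92) = 6.8670°
wrap1 = π − 2β = 166.2660°
wrap2 = π + 2β = 193.7340°
tangent length = C·cosβ = 91.3400
L = r1·wrap1 + r2·wrap2 + 2·C·cosβ = 4·2.9019 + 15·3.3813 + 2·91.3400 = 245.0071

L=245.007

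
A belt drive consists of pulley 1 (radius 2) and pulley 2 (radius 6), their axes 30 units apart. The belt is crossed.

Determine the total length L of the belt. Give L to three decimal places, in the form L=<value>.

crossed belt: β = asin((r1+r2)/C) = asin(8/30) = 15.4660°
wrap1 = wrap2 = π + 2β = 210.9320°
tangent length = C·cosβ = 28.9137
L = (r1+r2)·wrap + 2·C·cosβ = 8·3.6815 + 2·28.9137 = 87.2790

L=87.279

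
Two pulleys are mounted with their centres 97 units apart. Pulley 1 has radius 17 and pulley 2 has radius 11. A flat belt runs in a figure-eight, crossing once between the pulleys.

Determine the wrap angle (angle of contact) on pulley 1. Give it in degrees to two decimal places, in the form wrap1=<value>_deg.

wrap1=213.56_deg

crossed belt: β = asin((r1+r2)/C) = asin(28/97) = 16.7777°
wrap1 = wrap2 = π + 2β = 213.5555°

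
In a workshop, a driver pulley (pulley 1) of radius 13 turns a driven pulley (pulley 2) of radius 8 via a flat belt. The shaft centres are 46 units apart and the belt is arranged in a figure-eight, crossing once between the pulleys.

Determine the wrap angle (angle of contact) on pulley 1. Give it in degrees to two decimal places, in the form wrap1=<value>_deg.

crossed belt: β = asin((r1+r2)/C) = asin(21/46) = 27.1629°
wrap1 = wrap2 = π + 2β = 234.3258°

wrap1=234.33_deg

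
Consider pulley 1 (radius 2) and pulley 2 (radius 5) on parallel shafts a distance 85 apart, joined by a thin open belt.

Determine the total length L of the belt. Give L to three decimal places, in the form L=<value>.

open belt: β = asin((r2−r1)/C) = asin(3/85) = 2.0226°
wrap1 = π − 2β = 175.9548°
wrap2 = π + 2β = 184.0452°
tangent length = C·cosβ = 84.9470
L = r1·wrap1 + r2·wrap2 + 2·C·cosβ = 2·3.0710 + 5·3.2122 + 2·84.9470 = 192.0970

L=192.097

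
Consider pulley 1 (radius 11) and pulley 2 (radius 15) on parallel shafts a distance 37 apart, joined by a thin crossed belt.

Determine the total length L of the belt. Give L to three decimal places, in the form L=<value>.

L=174.849

crossed belt: β = asin((r1+r2)/C) = asin(26/37) = 44.6442°
wrap1 = wrap2 = π + 2β = 269.2885°
tangent length = C·cosβ = 26.3249
L = (r1+r2)·wrap + 2·C·cosβ = 26·4.7000 + 2·26.3249 = 174.8490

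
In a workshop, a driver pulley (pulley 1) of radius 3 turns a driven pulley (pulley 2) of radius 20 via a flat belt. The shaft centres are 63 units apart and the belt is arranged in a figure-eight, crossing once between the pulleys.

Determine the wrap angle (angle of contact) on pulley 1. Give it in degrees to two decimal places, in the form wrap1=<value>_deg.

crossed belt: β = asin((r1+r2)/C) = asin(23/63) = 21.4125°
wrap1 = wrap2 = π + 2β = 222.8249°

wrap1=222.82_deg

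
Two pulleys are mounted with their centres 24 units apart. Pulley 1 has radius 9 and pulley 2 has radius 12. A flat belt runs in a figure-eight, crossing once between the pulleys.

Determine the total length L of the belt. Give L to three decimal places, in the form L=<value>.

L=133.960

crossed belt: β = asin((r1+r2)/C) = asin(21/24) = 61.0450°
wrap1 = wrap2 = π + 2β = 302.0900°
tangent length = C·cosβ = 11.6190
L = (r1+r2)·wrap + 2·C·cosβ = 21·5.2725 + 2·11.6190 = 133.9597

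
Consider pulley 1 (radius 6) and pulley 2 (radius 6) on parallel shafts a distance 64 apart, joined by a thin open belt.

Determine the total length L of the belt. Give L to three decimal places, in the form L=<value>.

L=165.699

open belt: β = asin((r2−r1)/C) = asin(0/64) = 0.0000°
wrap1 = π − 2β = 180.0000°
wrap2 = π + 2β = 180.0000°
tangent length = C·cosβ = 64.0000
L = r1·wrap1 + r2·wrap2 + 2·C·cosβ = 6·3.1416 + 6·3.1416 + 2·64.0000 = 165.6991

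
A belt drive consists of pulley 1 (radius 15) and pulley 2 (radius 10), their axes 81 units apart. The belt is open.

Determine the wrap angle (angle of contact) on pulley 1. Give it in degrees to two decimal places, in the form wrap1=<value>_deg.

wrap1=187.08_deg

open belt: β = asin((r2−r1)/C) = asin(-5/81) = -3.5390°
wrap1 = π − 2β = 187.0781°
wrap2 = π + 2β = 172.9219°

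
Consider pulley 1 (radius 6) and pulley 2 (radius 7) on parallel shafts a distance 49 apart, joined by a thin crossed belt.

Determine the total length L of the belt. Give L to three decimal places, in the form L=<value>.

L=142.310

crossed belt: β = asin((r1+r2)/C) = asin(13/49) = 15.3851°
wrap1 = wrap2 = π + 2β = 210.7703°
tangent length = C·cosβ = 47.2440
L = (r1+r2)·wrap + 2·C·cosβ = 13·3.6786 + 2·47.2440 = 142.3104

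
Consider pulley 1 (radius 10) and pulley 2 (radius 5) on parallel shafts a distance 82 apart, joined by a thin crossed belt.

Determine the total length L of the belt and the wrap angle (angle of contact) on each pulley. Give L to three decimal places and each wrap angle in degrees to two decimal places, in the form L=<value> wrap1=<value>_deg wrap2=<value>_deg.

crossed belt: β = asin((r1+r2)/C) = asin(15/82) = 10.5403°
wrap1 = wrap2 = π + 2β = 201.0806°
tangent length = C·cosβ = 80.6164
L = (r1+r2)·wrap + 2·C·cosβ = 15·3.5095 + 2·80.6164 = 213.8755

L=213.876 wrap1=201.08_deg wrap2=201.08_deg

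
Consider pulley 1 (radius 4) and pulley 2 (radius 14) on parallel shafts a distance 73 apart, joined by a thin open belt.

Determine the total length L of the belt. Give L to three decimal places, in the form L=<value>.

open belt: β = asin((r2−r1)/C) = asin(10/73) = 7.8735°
wrap1 = π − 2β = 164.2530°
wrap2 = π + 2β = 195.7470°
tangent length = C·cosβ = 72.3118
L = r1·wrap1 + r2·wrap2 + 2·C·cosβ = 4·2.8668 + 14·3.4164 + 2·72.3118 = 203.9207

L=203.921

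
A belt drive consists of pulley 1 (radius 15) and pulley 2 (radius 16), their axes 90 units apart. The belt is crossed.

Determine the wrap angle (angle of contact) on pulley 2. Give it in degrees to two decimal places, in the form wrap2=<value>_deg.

wrap2=220.30_deg

crossed belt: β = asin((r1+r2)/C) = asin(31/90) = 20.1479°
wrap1 = wrap2 = π + 2β = 220.2958°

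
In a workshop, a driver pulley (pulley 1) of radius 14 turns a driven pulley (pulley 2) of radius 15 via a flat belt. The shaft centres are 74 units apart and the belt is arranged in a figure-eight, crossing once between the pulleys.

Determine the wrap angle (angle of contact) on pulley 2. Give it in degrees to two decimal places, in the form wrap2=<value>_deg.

wrap2=226.14_deg

crossed belt: β = asin((r1+r2)/C) = asin(29/74) = 23.0723°
wrap1 = wrap2 = π + 2β = 226.1445°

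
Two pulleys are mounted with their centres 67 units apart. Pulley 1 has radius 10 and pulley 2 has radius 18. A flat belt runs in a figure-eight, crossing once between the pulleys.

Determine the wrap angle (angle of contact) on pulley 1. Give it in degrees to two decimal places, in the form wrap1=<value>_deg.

crossed belt: β = asin((r1+r2)/C) = asin(28/67) = 24.7027°
wrap1 = wrap2 = π + 2β = 229.4055°

wrap1=229.41_deg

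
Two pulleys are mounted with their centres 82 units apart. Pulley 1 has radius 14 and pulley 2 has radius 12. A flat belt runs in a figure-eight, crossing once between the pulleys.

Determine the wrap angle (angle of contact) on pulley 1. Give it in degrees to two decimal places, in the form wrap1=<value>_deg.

crossed belt: β = asin((r1+r2)/C) = asin(26/82) = 18.4860°
wrap1 = wrap2 = π + 2β = 216.9720°

wrap1=216.97_deg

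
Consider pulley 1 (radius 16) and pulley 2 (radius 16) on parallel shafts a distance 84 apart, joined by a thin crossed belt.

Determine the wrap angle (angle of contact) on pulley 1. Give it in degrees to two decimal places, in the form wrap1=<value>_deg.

wrap1=224.79_deg

crossed belt: β = asin((r1+r2)/C) = asin(32/84) = 22.3927°
wrap1 = wrap2 = π + 2β = 224.7854°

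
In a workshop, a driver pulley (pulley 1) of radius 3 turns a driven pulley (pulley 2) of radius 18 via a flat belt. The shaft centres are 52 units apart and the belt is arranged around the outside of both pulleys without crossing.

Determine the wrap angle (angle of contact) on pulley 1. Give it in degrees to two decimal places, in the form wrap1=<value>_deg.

wrap1=146.47_deg

open belt: β = asin((r2−r1)/C) = asin(15/52) = 16.7659°
wrap1 = π − 2β = 146.4683°
wrap2 = π + 2β = 213.5317°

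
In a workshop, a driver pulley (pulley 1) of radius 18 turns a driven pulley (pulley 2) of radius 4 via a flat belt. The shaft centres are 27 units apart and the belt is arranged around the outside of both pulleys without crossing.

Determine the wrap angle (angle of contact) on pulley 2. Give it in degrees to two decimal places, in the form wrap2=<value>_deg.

wrap2=117.53_deg

open belt: β = asin((r2−r1)/C) = asin(-14/27) = -31.2329°
wrap1 = π − 2β = 242.4659°
wrap2 = π + 2β = 117.5341°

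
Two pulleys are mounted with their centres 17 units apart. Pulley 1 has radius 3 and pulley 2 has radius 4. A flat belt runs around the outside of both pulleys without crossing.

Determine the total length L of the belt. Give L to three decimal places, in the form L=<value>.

L=56.050

open belt: β = asin((r2−r1)/C) = asin(1/17) = 3.3723°
wrap1 = π − 2β = 173.2554°
wrap2 = π + 2β = 186.7446°
tangent length = C·cosβ = 16.9706
L = r1·wrap1 + r2·wrap2 + 2·C·cosβ = 3·3.0239 + 4·3.2593 + 2·16.9706 = 56.0500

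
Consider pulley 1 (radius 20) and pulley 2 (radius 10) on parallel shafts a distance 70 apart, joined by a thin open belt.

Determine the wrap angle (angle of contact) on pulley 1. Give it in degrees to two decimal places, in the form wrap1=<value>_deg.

open belt: β = asin((r2−r1)/C) = asin(-10/70) = -8.2132°
wrap1 = π − 2β = 196.4264°
wrap2 = π + 2β = 163.5736°

wrap1=196.43_deg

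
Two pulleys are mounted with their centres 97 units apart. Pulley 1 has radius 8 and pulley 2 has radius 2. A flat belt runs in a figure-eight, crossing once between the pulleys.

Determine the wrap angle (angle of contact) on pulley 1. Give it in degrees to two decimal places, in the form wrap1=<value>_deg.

crossed belt: β = asin((r1+r2)/C) = asin(10/97) = 5.9173°
wrap1 = wrap2 = π + 2β = 191.8346°

wrap1=191.83_deg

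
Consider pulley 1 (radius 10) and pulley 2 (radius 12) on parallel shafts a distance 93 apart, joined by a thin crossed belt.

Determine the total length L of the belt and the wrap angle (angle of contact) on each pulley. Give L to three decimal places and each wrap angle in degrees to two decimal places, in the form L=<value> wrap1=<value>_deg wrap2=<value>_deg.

L=260.344 wrap1=207.37_deg wrap2=207.37_deg

crossed belt: β = asin((r1+r2)/C) = asin(22/93) = 13.6835°
wrap1 = wrap2 = π + 2β = 207.3671°
tangent length = C·cosβ = 90.3604
L = (r1+r2)·wrap + 2·C·cosβ = 22·3.6192 + 2·90.3604 = 260.3440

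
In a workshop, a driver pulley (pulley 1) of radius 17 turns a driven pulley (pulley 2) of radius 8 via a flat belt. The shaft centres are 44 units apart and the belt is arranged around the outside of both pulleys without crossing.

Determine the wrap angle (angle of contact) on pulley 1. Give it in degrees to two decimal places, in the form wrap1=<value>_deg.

wrap1=203.61_deg

open belt: β = asin((r2−r1)/C) = asin(-9/44) = -11.8029°
wrap1 = π − 2β = 203.6058°
wrap2 = π + 2β = 156.3942°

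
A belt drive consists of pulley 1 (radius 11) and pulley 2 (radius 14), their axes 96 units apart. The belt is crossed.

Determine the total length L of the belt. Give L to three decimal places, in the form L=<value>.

crossed belt: β = asin((r1+r2)/C) = asin(25/96) = 15.0948°
wrap1 = wrap2 = π + 2β = 210.1896°
tangent length = C·cosβ = 92.6876
L = (r1+r2)·wrap + 2·C·cosβ = 25·3.6685 + 2·92.6876 = 277.0878

L=277.088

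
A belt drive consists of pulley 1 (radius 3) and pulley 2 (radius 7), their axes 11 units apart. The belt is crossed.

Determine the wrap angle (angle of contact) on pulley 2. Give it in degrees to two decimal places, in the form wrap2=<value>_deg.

crossed belt: β = asin((r1+r2)/C) = asin(10/11) = 65.3800°
wrap1 = wrap2 = π + 2β = 310.7600°

wrap2=310.76_deg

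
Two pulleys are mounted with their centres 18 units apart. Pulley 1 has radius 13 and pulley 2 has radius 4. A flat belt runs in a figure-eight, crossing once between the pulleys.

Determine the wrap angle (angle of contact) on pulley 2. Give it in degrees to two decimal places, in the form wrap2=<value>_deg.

wrap2=321.62_deg

crossed belt: β = asin((r1+r2)/C) = asin(17/18) = 70.8119°
wrap1 = wrap2 = π + 2β = 321.6237°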